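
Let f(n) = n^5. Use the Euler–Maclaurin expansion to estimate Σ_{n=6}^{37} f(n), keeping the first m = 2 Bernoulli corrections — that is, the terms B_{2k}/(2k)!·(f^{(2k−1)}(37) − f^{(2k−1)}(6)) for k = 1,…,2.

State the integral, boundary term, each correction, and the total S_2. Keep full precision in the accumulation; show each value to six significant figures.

S_2 ≈ 4.63069e+08

∫_6^37 x^5 dx evaluates to 4.27613e+08.
Boundary: ½(f(6) + f(37)) = ½(7776.00 + 6.93440e+07) = 3.46759e+07.
So far: 4.62289e+08.
Order-1 term: 1/12 · (9.37080e+06 − 6480.00) = 780360.
After k=1: 4.63070e+08.
Order-2 term: −1/720 · (82140.0 − 2160.00) = -111.083.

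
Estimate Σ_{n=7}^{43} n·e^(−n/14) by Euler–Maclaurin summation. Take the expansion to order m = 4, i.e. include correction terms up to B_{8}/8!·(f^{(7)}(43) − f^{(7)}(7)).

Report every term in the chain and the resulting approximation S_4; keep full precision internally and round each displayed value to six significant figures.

The integral term ∫_7^43 x·e^(−x/14) dx = 141.329.
Boundary: ½(f(7) + f(43)) = ½(4.24571 + 1.99326) = 3.11949.
So far: 144.448.
k=1: B_{2}/(2)! × [f^{(1)}(43) − f^{(1)}(7)] = 1/12 × (-0.0960208 − 0.303265) = -0.0332738.
Partial sum through k=1: 144.415.
k=2: B_{4}/(4)! × [f^{(3)}(43) − f^{(3)}(7)] = −1/720 × (-1.68932e-05 − 0.00773636) = 1.07684e-05.
Partial sum through k=2: 144.415.
k=3: B_{6}/(6)! × [f^{(5)}(43) − f^{(5)}(7)] = 1/30240 × (2.32712e-06 − 7.10482e-05) = -2.27252e-09.
Partial sum through k=3: 144.415.
k=4: B_{8}/(8)! × [f^{(7)}(43) − f^{(7)}(7)] = −1/1209600 × (2.41859e-08 − 5.23598e-07) = 4.12874e-13.

S_4 ≈ 144.415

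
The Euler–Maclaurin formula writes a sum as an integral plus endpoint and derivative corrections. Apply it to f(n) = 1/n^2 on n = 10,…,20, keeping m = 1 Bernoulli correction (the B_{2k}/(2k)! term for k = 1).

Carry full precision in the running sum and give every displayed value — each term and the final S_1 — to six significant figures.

S_1 ≈ 0.0563958

Integral: ∫_10^20 1/x^2 dx = 0.0500000.
½[f(10) + f(20)] = ½[0.0100000 + 0.00250000] = 0.00625000.
Running total after boundary: 0.0562500.
Order-1 term: 1/12 · (-0.000250000 − (-0.00200000)) = 0.000145833.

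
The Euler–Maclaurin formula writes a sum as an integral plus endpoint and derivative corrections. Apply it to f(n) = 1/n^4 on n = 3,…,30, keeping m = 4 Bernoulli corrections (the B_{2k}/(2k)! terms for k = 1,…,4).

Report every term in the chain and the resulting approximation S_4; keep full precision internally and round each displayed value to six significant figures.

The integral term ∫_3^30 1/x^4 dx = 0.0123333.
Boundary: ½(f(3) + f(30)) = ½(0.0123457 + 1.23457e-06) = 0.00617346.
So far: 0.0185068.
Order-1 term: 1/12 · (-1.64609e-07 − (-0.0164609)) = 0.00137173.
After k=1: 0.0198785.
Order-2 term: −1/720 · (-5.48697e-09 − (-0.0548697)) = -7.62079e-05.
After k=2: 0.0198023.
Order-3 term: 1/30240 · (-3.41411e-10 − (-0.341411)) = 1.12901e-05.
After k=3: 0.0198136.
Order-4 term: −1/1209600 · (-3.41411e-11 − (-3.41411)) = -2.82251e-06.

S_4 ≈ 0.0198108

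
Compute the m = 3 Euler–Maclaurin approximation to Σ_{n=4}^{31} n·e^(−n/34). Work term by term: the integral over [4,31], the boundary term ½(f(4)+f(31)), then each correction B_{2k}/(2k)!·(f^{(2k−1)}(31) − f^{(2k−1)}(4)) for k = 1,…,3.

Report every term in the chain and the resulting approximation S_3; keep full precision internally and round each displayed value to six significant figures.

∫_4^31 x·e^(−x/34) dx evaluates to 260.591.
½[f(4) + f(31)] = ½[3.55604 + 12.4562] = 8.00614.
So far: 268.597.
Order-1 term: 1/12 · (0.0354542 − 0.784420) = -0.0624138.
After k=1: 268.534.
Order-2 term: −1/720 · (0.000725851 − 0.00221664) = 2.07055e-06.
After k=2: 268.534.
Order-3 term: 1/30240 · (1.22927e-06 − 3.24803e-06) = -6.67581e-11.

S_3 ≈ 268.534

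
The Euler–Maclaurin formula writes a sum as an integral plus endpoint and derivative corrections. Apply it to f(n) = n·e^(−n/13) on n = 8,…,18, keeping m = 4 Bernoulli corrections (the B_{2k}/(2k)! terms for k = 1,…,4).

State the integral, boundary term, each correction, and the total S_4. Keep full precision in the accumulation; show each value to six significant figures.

∫_8^18 x·e^(−x/13) dx evaluates to 46.6189.
Boundary: ½(f(8) + f(18)) = ½(4.32346 + 4.50756) = 4.41551.
Integral + boundary = 51.0344.
Correction k=1: B_{2}/2! · (f^{(1)}(18) − f^{(1)}(8)) = 1/12 · (-0.0963154 − 0.207859) = -0.0253479.
Partial sum through k=1: 51.0091.
Correction k=2: B_{4}/4! · (f^{(3)}(18) − f^{(3)}(8)) = −1/720 · (0.00239364 − 0.00762559) = 7.26660e-06.
Partial sum through k=2: 51.0091.
Correction k=3: B_{6}/6! · (f^{(5)}(18) − f^{(5)}(8)) = 1/30240 · (3.16993e-05 − 8.29660e-05) = -1.69532e-09.
Partial sum through k=3: 51.0091.
Correction k=4: B_{8}/8! · (f^{(7)}(18) − f^{(7)}(8)) = −1/1209600 · (2.91332e-07 − 7.14853e-07) = 3.50133e-13.

S_4 ≈ 51.0091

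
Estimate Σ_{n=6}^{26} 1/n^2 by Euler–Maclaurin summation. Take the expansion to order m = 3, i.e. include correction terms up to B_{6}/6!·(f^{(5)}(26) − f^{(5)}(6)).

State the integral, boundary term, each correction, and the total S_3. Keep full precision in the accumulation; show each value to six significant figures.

S_3 ≈ 0.143592

The integral term ∫_6^26 1/x^2 dx = 0.128205.
Endpoint term: (f(6) + f(26))/2 = (0.0277778 + 0.00147929)/2 = 0.0146285.
Running total after boundary: 0.142834.
Order-1 term: 1/12 · (-0.000113792 − (-0.00925926)) = 0.000762122.
After k=1: 0.143596.
Order-2 term: −1/720 · (-2.01997e-06 − (-0.00308642)) = -4.28389e-06.
After k=2: 0.143592.
Order-3 term: 1/30240 · (-8.96436e-08 − (-0.00257202)) = 8.50505e-08.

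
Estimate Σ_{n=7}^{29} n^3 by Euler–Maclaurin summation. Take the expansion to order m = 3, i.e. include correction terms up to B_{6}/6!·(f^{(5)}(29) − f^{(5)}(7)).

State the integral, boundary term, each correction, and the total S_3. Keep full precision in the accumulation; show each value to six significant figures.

S_3 ≈ 188784

∫_7^29 x^3 dx evaluates to 176220.
Endpoint term: (f(7) + f(29))/2 = (343.000 + 24389.0)/2 = 12366.0.
Integral + boundary = 188586.
Correction k=1: B_{2}/2! · (f^{(1)}(29) − f^{(1)}(7)) = 1/12 · (2523.00 − 147.000) = 198.000.
Partial sum through k=1: 188784.
Correction k=2: B_{4}/4! · (f^{(3)}(29) − f^{(3)}(7)) = −1/720 · (6.00000 − 6.00000) = 0.00000.
Partial sum through k=2: 188784.
Correction k=3: B_{6}/6! · (f^{(5)}(29) − f^{(5)}(7)) = 1/30240 · (0.00000 − 0.00000) = 0.00000.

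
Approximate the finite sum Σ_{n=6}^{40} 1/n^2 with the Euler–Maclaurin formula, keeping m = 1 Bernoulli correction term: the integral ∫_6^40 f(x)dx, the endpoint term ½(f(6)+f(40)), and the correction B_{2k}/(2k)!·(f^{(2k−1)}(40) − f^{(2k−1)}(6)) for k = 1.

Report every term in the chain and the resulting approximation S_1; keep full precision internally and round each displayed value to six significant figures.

The integral term ∫_6^40 1/x^2 dx = 0.141667.
Boundary: ½(f(6) + f(40)) = ½(0.0277778 + 0.000625000) = 0.0142014.
Integral + boundary = 0.155868.
Order-1 term: 1/12 · (-3.12500e-05 − (-0.00925926)) = 0.000769001.

S_1 ≈ 0.156637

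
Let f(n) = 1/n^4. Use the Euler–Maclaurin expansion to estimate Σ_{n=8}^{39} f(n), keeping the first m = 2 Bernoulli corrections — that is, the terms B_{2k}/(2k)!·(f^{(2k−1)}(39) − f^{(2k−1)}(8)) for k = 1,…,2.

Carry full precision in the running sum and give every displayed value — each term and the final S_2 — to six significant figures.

S_2 ≈ 0.000777798

The integral term ∫_8^39 1/x^4 dx = 0.000645422.
½[f(8) + f(39)] = ½[0.000244141 + 4.32257e-07] = 0.000122286.
Running total after boundary: 0.000767709.
Order-1 term: 1/12 · (-4.43340e-08 − (-0.000122070)) = 1.01688e-05.
Running total after k=1: 0.000777878.
Order-2 term: −1/720 · (-8.74438e-10 − (-5.72205e-05)) = -7.94716e-08.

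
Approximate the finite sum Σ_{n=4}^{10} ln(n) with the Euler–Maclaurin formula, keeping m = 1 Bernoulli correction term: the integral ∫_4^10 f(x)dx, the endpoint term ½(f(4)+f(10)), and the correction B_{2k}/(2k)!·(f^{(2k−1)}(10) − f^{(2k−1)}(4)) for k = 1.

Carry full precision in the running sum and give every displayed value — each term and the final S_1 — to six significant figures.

S_1 ≈ 13.3126

∫_4^10 ln(x) dx evaluates to 11.4807.
Boundary: ½(f(4) + f(10)) = ½(1.38629 + 2.30259) = 1.84444.
Running total after boundary: 13.3251.
Order-1 term: 1/12 · (0.100000 − 0.250000) = -0.0125000.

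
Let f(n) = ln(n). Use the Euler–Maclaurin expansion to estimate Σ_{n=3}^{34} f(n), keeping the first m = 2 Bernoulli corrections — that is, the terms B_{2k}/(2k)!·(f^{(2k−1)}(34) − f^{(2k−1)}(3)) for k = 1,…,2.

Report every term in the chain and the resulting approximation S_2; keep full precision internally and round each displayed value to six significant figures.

S_2 ≈ 87.8877

∫_3^34 ln(x) dx evaluates to 85.6004.
Boundary: ½(f(3) + f(34)) = ½(1.09861 + 3.52636) = 2.31249.
Running total after boundary: 87.9129.
Correction k=1: B_{2}/2! · (f^{(1)}(34) − f^{(1)}(3)) = 1/12 · (0.0294118 − 0.333333) = -0.0253268.
Partial sum through k=1: 87.8876.
Correction k=2: B_{4}/4! · (f^{(3)}(34) − f^{(3)}(3)) = −1/720 · (5.08854e-05 − 0.0740741) = 0.000102810.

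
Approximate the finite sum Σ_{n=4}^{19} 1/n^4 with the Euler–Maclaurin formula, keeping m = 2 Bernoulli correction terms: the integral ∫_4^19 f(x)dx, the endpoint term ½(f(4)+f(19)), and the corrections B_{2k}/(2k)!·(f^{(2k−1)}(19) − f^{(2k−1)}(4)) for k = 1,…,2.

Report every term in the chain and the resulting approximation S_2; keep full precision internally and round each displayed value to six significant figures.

Integral: ∫_4^19 1/x^4 dx = 0.00515974.
Endpoint term: (f(4) + f(19))/2 = (0.00390625 + 7.67336e-06)/2 = 0.00195696.
So far: 0.00711670.
Order-1 term: 1/12 · (-1.61544e-06 − (-0.00390625)) = 0.000325386.
After k=1: 0.00744208.
Order-2 term: −1/720 · (-1.34247e-07 − (-0.00732422)) = -1.01723e-05.

S_2 ≈ 0.00743191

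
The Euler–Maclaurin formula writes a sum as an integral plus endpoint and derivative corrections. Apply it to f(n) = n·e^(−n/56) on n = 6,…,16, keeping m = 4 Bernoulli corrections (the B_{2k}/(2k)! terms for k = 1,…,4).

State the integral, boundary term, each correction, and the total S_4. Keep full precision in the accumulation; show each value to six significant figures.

S_4 ≈ 97.9640

Integral: ∫_6^16 x·e^(−x/56) dx = 89.2791.
Boundary: ½(f(6) + f(16)) = ½(5.39038 + 12.0236) = 8.70701.
So far: 97.9861.
Order-1 term: 1/12 · (0.536769 − 0.802140) = -0.0221142.
Partial sum through k=1: 97.9640.
Order-2 term: −1/720 · (0.000650422 − 0.000828742) = 2.47666e-07.
Partial sum through k=2: 97.9640.
Order-3 term: 1/30240 · (3.60230e-07 − 4.46971e-07) = -2.86841e-12.
Partial sum through k=3: 97.9640.
Order-4 term: −1/1209600 · (1.63602e-10 − 2.00789e-10) = 3.07434e-17.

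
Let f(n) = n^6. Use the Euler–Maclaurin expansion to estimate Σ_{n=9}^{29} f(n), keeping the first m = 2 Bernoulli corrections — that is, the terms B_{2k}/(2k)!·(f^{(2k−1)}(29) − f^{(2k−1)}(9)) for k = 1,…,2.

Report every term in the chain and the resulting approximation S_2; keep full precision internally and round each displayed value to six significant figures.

S_2 ≈ 2.77148e+09

Integral: ∫_9^29 x^6 dx = 2.46358e+09.
½[f(9) + f(29)] = ½[531441 + 5.94823e+08] = 2.97677e+08.
Running total after boundary: 2.76126e+09.
Correction k=1: B_{2}/2! · (f^{(1)}(29) − f^{(1)}(9)) = 1/12 · (1.23067e+08 − 354294) = 1.02260e+07.
Partial sum through k=1: 2.77149e+09.
Correction k=2: B_{4}/4! · (f^{(3)}(29) − f^{(3)}(9)) = −1/720 · (2.92668e+06 − 87480.0) = -3943.33.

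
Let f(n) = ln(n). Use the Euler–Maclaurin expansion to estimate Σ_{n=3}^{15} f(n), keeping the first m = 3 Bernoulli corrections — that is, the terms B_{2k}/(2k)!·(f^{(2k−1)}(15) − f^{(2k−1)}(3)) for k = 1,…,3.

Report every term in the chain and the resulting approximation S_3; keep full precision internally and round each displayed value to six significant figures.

S_3 ≈ 27.2061

Integral: ∫_3^15 ln(x) dx = 25.3249.
Boundary: ½(f(3) + f(15)) = ½(1.09861 + 2.70805) = 1.90333.
Integral + boundary = 27.2282.
k=1: B_{2}/(2)! × [f^{(1)}(15) − f^{(1)}(3)] = 1/12 × (0.0666667 − 0.333333) = -0.0222222.
After k=1: 27.2060.
k=2: B_{4}/(4)! × [f^{(3)}(15) − f^{(3)}(3)] = −1/720 × (0.000592593 − 0.0740741) = 0.000102058.
After k=2: 27.2061.
k=3: B_{6}/(6)! × [f^{(5)}(15) − f^{(5)}(3)] = 1/30240 × (3.16049e-05 − 0.0987654) = -3.26501e-06.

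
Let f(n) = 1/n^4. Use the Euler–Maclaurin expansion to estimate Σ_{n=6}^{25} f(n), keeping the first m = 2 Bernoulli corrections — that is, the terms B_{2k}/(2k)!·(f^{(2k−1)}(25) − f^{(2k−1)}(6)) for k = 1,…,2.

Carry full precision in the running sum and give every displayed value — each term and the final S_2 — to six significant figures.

Integral: ∫_6^25 1/x^4 dx = 0.00152188.
½[f(6) + f(25)] = ½[0.000771605 + 2.56000e-06] = 0.000387082.
So far: 0.00190896.
Order-1 term: 1/12 · (-4.09600e-07 − (-0.000514403)) = 4.28328e-05.
Running total after k=1: 0.00195179.
Order-2 term: −1/720 · (-1.96608e-08 − (-0.000428669)) = -5.95347e-07.

S_2 ≈ 0.00195120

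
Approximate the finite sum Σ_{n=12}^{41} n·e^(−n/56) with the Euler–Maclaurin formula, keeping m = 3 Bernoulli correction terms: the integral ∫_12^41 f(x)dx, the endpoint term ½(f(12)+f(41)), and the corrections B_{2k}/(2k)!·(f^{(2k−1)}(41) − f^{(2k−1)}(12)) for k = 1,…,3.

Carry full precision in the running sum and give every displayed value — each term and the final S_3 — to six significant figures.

S_3 ≈ 476.037

∫_12^41 x·e^(−x/56) dx evaluates to 461.378.
Endpoint term: (f(12) + f(41))/2 = (9.68541 + 19.7160)/2 = 14.7007.
Running total after boundary: 476.079.
Order-1 term: 1/12 · (0.128806 − 0.634164) = -0.0421131.
Partial sum through k=1: 476.037.
Order-2 term: −1/720 · (0.000347756 − 0.000716964) = 5.12790e-07.
Partial sum through k=2: 476.037.
Order-3 term: 1/30240 · (2.08685e-07 − 3.92764e-07) = -6.08725e-12.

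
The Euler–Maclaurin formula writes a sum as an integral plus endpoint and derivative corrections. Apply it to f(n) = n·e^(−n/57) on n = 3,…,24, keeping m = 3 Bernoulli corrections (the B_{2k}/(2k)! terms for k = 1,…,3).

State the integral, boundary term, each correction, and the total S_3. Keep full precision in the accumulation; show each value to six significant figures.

Integral: ∫_3^24 x·e^(−x/57) dx = 214.261.
½[f(3) + f(24)] = ½[2.84619 + 15.7525] = 9.29936.
Running total after boundary: 223.561.
Correction k=1: B_{2}/2! · (f^{(1)}(24) − f^{(1)}(3)) = 1/12 · (0.379995 − 0.898796) = -0.0432334.
After k=1: 223.517.
Correction k=2: B_{4}/4! · (f^{(3)}(24) − f^{(3)}(3)) = −1/720 · (0.000520993 − 0.000860651) = 4.71747e-07.
After k=2: 223.517.
Correction k=3: B_{6}/6! · (f^{(5)}(24) − f^{(5)}(3)) = 1/30240 · (2.84712e-07 − 4.44649e-07) = -5.28893e-12.

S_3 ≈ 223.517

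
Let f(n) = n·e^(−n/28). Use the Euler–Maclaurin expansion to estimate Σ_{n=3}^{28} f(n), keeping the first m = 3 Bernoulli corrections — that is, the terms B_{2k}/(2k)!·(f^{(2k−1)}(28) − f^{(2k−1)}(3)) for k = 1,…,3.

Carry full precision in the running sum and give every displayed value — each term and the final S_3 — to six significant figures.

S_3 ≈ 209.405

∫_3^28 x·e^(−x/28) dx evaluates to 202.974.
Boundary: ½(f(3) + f(28)) = ½(2.69519 + 10.3006) = 6.49791.
So far: 209.472.
k=1: B_{2}/(2)! × [f^{(1)}(28) − f^{(1)}(3)] = 1/12 × (0.00000 − 0.802140) = -0.0668450.
After k=1: 209.405.
k=2: B_{4}/(4)! × [f^{(3)}(28) − f^{(3)}(3)] = −1/720 × (0.000938468 − 0.00331497) = 3.30069e-06.
After k=2: 209.405.
k=3: B_{6}/(6)! × [f^{(5)}(28) − f^{(5)}(3)] = 1/30240 × (2.39405e-06 − 7.15153e-06) = -1.57324e-10.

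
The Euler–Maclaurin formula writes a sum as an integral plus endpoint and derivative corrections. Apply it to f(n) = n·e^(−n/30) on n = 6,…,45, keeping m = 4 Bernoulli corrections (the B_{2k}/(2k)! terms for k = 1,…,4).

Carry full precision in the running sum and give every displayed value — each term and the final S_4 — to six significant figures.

The integral term ∫_6^45 x·e^(−x/30) dx = 382.186.
½[f(6) + f(45)] = ½[4.91238 + 10.0409] = 7.47662.
Running total after boundary: 389.663.
k=1: B_{2}/(2)! × [f^{(1)}(45) − f^{(1)}(6)] = 1/12 × (-0.111565 − 0.654985) = -0.0638791.
Partial sum through k=1: 389.599.
k=2: B_{4}/(4)! × [f^{(3)}(45) − f^{(3)}(6)] = −1/720 × (0.000371884 − 0.00254716) = 3.02122e-06.
Partial sum through k=2: 389.599.
k=3: B_{6}/(6)! × [f^{(5)}(45) − f^{(5)}(6)] = 1/30240 × (9.64143e-07 − 4.85174e-06) = -1.28558e-10.
Partial sum through k=3: 389.599.
k=4: B_{8}/(8)! × [f^{(7)}(45) − f^{(7)}(6)] = −1/1209600 × (1.68342e-09 − 7.63699e-09) = 4.92193e-15.

S_4 ≈ 389.599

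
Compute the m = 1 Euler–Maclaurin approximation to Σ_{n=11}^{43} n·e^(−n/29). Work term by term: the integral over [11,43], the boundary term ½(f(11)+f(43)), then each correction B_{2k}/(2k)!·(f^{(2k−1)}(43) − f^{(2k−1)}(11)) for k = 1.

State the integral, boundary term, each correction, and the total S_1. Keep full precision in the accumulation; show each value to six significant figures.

S_1 ≈ 328.428

Integral: ∫_11^43 x·e^(−x/29) dx = 319.828.
Boundary: ½(f(11) + f(43)) = ½(7.52767 + 9.76146) = 8.64456.
Integral + boundary = 328.473.
Order-1 term: 1/12 · (-0.109591 − 0.424759) = -0.0445292.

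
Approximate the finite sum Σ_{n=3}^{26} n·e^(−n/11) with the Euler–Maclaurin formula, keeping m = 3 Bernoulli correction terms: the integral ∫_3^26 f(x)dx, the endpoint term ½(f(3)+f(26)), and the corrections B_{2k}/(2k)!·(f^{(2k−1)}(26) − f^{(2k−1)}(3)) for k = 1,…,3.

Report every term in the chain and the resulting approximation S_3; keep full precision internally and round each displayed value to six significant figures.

Integral: ∫_3^26 x·e^(−x/11) dx = 78.9507.
Endpoint term: (f(3) + f(26))/2 = (2.28390 + 2.44602)/2 = 2.36496.
So far: 81.3157.
Order-1 term: 1/12 · (-0.128288 − 0.553673) = -0.0568300.
Running total after k=1: 81.2588.
Order-2 term: −1/720 · (0.000494773 − 0.0171593) = 2.31452e-05.
Running total after k=2: 81.2589.
Order-3 term: 1/30240 · (1.69403e-05 − 0.000245808) = -7.56838e-09.

S_3 ≈ 81.2589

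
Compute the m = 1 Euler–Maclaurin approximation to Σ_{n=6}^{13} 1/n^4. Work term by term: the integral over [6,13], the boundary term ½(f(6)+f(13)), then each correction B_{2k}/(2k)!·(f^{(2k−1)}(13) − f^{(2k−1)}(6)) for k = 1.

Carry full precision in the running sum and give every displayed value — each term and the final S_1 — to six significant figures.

∫_6^13 1/x^4 dx evaluates to 0.00139149.
½[f(6) + f(13)] = ½[0.000771605 + 3.50128e-05] = 0.000403309.
So far: 0.00179480.
Order-1 term: 1/12 · (-1.07732e-05 − (-0.000514403)) = 4.19692e-05.

S_1 ≈ 0.00183677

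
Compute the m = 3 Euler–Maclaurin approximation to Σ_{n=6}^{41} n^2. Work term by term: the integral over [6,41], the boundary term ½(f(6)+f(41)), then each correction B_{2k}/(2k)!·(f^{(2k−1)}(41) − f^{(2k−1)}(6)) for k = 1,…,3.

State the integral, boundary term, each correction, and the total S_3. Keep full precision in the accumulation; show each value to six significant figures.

∫_6^41 x^2 dx evaluates to 22901.7.
Boundary: ½(f(6) + f(41)) = ½(36.0000 + 1681.00) = 858.500.
Running total after boundary: 23760.2.
k=1: B_{2}/(2)! × [f^{(1)}(41) − f^{(1)}(6)] = 1/12 × (82.0000 − 12.0000) = 5.83333.
Running total after k=1: 23766.0.
k=2: B_{4}/(4)! × [f^{(3)}(41) − f^{(3)}(6)] = −1/720 × (0.00000 − 0.00000) = 0.00000.
Running total after k=2: 23766.0.
k=3: B_{6}/(6)! × [f^{(5)}(41) − f^{(5)}(6)] = 1/30240 × (0.00000 − 0.00000) = 0.00000.

S_3 ≈ 23766.0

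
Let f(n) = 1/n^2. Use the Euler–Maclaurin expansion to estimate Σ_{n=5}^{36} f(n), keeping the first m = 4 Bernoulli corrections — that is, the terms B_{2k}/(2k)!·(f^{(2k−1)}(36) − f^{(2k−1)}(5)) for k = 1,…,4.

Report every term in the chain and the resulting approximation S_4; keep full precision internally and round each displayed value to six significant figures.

S_4 ≈ 0.193927

The integral term ∫_5^36 1/x^2 dx = 0.172222.
Boundary: ½(f(5) + f(36)) = ½(0.0400000 + 0.000771605) = 0.0203858.
Running total after boundary: 0.192608.
Correction k=1: B_{2}/2! · (f^{(1)}(36) − f^{(1)}(5)) = 1/12 · (-4.28669e-05 − (-0.0160000)) = 0.00132976.
Partial sum through k=1: 0.193938.
Correction k=2: B_{4}/4! · (f^{(3)}(36) − f^{(3)}(5)) = −1/720 · (-3.96916e-07 − (-0.00768000)) = -1.06661e-05.
Partial sum through k=2: 0.193927.
Correction k=3: B_{6}/6! · (f^{(5)}(36) − f^{(5)}(5)) = 1/30240 · (-9.18787e-09 − (-0.00921600)) = 3.04762e-07.
Partial sum through k=3: 0.193927.
Correction k=4: B_{8}/8! · (f^{(7)}(36) − f^{(7)}(5)) = −1/1209600 · (-3.97007e-10 − (-0.0206438)) = -1.70667e-08.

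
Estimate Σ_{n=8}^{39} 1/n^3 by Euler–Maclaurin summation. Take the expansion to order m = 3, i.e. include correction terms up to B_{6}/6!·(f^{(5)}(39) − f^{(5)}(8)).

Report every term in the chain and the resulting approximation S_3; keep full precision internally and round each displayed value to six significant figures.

The integral term ∫_8^39 1/x^3 dx = 0.00748377.
Boundary: ½(f(8) + f(39)) = ½(0.00195312 + 1.68580e-05) = 0.000984992.
So far: 0.00846876.
Order-1 term: 1/12 · (-1.29677e-06 − (-0.000732422)) = 6.09271e-05.
Running total after k=1: 0.00852969.
Order-2 term: −1/720 · (-1.70515e-08 − (-0.000228882)) = -3.17868e-07.
Running total after k=2: 0.00852937.
Order-3 term: 1/30240 · (-4.70851e-10 − (-0.000150204)) = 4.96704e-09.

S_3 ≈ 0.00852937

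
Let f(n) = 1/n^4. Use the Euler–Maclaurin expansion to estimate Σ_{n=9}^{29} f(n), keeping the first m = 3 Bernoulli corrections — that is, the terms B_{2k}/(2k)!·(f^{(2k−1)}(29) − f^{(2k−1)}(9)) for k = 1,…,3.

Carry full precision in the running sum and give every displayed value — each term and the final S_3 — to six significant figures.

Integral: ∫_9^29 1/x^4 dx = 0.000443580.
Boundary: ½(f(9) + f(29)) = ½(0.000152416 + 1.41387e-06) = 7.69148e-05.
Integral + boundary = 0.000520495.
k=1: B_{2}/(2)! × [f^{(1)}(29) − f^{(1)}(9)] = 1/12 × (-1.95016e-07 − (-6.77404e-05)) = 5.62878e-06.
Running total after k=1: 0.000526124.
k=2: B_{4}/(4)! × [f^{(3)}(29) − f^{(3)}(9)] = −1/720 × (-6.95657e-09 − (-2.50890e-05)) = -3.48362e-08.
Running total after k=2: 0.000526089.
k=3: B_{6}/(6)! × [f^{(5)}(29) − f^{(5)}(9)] = 1/30240 × (-4.63220e-10 − (-1.73455e-05)) = 5.73579e-10.

S_3 ≈ 0.000526089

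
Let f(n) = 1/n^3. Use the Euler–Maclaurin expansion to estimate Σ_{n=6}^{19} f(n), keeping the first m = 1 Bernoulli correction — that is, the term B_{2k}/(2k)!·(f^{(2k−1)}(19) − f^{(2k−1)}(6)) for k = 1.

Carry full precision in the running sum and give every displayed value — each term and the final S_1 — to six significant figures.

S_1 ≈ 0.0150825

Integral: ∫_6^19 1/x^3 dx = 0.0125038.
Endpoint term: (f(6) + f(19))/2 = (0.00462963 + 0.000145794)/2 = 0.00238771.
So far: 0.0148916.
Correction k=1: B_{2}/2! · (f^{(1)}(19) − f^{(1)}(6)) = 1/12 · (-2.30201e-05 − (-0.00231481)) = 0.000190983.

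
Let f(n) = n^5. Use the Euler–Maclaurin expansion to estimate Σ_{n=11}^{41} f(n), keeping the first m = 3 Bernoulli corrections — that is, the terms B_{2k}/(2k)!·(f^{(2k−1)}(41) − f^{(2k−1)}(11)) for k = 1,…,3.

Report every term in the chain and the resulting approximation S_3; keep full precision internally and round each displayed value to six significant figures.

The integral term ∫_11^41 x^5 dx = 7.91389e+08.
Endpoint term: (f(11) + f(41))/2 = (161051 + 1.15856e+08)/2 = 5.80086e+07.
Integral + boundary = 8.49397e+08.
k=1: B_{2}/(2)! × [f^{(1)}(41) − f^{(1)}(11)] = 1/12 × (1.41288e+07 − 73205.0) = 1.17130e+06.
Partial sum through k=1: 8.50569e+08.
k=2: B_{4}/(4)! × [f^{(3)}(41) − f^{(3)}(11)] = −1/720 × (100860 − 7260.00) = -130.000.
Partial sum through k=2: 8.50569e+08.
k=3: B_{6}/(6)! × [f^{(5)}(41) − f^{(5)}(11)] = 1/30240 × (120.000 − 120.000) = 0.00000.

S_3 ≈ 8.50569e+08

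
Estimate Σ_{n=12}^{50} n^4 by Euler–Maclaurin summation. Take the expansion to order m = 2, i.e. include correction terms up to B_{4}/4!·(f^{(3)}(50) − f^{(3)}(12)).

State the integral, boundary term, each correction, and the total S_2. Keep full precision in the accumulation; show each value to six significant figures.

S_2 ≈ 6.56267e+07

∫_12^50 x^4 dx evaluates to 6.24502e+07.
½[f(12) + f(50)] = ½[20736.0 + 6.25000e+06] = 3.13537e+06.
Running total after boundary: 6.55856e+07.
k=1: B_{2}/(2)! × [f^{(1)}(50) − f^{(1)}(12)] = 1/12 × (500000 − 6912.00) = 41090.7.
After k=1: 6.56267e+07.
k=2: B_{4}/(4)! × [f^{(3)}(50) − f^{(3)}(12)] = −1/720 × (1200.00 − 288.000) = -1.26667.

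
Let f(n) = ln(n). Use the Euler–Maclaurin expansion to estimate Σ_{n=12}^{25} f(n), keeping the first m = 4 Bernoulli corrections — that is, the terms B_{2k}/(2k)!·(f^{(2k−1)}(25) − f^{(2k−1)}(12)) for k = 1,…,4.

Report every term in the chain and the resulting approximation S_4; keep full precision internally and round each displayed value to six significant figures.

Integral: ∫_12^25 ln(x) dx = 37.6530.
Boundary: ½(f(12) + f(25)) = ½(2.48491 + 3.21888) = 2.85189.
Integral + boundary = 40.5049.
Order-1 term: 1/12 · (0.0400000 − 0.0833333) = -0.00361111.
Partial sum through k=1: 40.5013.
Order-2 term: −1/720 · (0.000128000 − 0.00115741) = 1.42973e-06.
Partial sum through k=2: 40.5013.
Order-3 term: 1/30240 · (2.45760e-06 − 9.64506e-05) = -3.10823e-09.
Partial sum through k=3: 40.5013.
Order-4 term: −1/1209600 · (1.17965e-07 − 2.00939e-05) = 1.65145e-11.

S_4 ≈ 40.5013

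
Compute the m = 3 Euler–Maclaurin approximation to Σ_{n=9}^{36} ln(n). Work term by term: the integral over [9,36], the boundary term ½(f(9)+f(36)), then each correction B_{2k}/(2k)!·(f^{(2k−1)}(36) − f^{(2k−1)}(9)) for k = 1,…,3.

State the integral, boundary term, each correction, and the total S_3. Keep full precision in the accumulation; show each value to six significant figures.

S_3 ≈ 85.1151

∫_9^36 ln(x) dx evaluates to 82.2317.
Endpoint term: (f(9) + f(36))/2 = (2.19722 + 3.58352)/2 = 2.89037.
So far: 85.1220.
Order-1 term: 1/12 · (0.0277778 − 0.111111) = -0.00694444.
Partial sum through k=1: 85.1151.
Order-2 term: −1/720 · (4.28669e-05 − 0.00274348) = 3.75086e-06.
Partial sum through k=2: 85.1151.
Order-3 term: 1/30240 · (3.96916e-07 − 0.000406442) = -1.34274e-08.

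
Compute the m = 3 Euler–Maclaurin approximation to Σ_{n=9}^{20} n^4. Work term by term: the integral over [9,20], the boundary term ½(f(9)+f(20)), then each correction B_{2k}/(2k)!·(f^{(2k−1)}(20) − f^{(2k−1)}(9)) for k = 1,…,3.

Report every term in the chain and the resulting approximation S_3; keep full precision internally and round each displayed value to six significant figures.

S_3 ≈ 713894

∫_9^20 x^4 dx evaluates to 628190.
Endpoint term: (f(9) + f(20))/2 = (6561.00 + 160000)/2 = 83280.5.
Integral + boundary = 711471.
k=1: B_{2}/(2)! × [f^{(1)}(20) − f^{(1)}(9)] = 1/12 × (32000.0 − 2916.00) = 2423.67.
Running total after k=1: 713894.
k=2: B_{4}/(4)! × [f^{(3)}(20) − f^{(3)}(9)] = −1/720 × (480.000 − 216.000) = -0.366667.
Running total after k=2: 713894.
k=3: B_{6}/(6)! × [f^{(5)}(20) − f^{(5)}(9)] = 1/30240 × (0.00000 − 0.00000) = 0.00000.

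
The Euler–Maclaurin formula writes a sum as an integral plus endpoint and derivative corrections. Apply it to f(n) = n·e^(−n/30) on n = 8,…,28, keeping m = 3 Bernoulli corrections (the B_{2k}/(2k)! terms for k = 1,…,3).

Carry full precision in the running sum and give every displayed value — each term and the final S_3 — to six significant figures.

S_3 ≈ 197.444

The integral term ∫_8^28 x·e^(−x/30) dx = 188.919.
Endpoint term: (f(8) + f(28))/2 = (6.12743 + 11.0107)/2 = 8.56908.
So far: 197.489.
Order-1 term: 1/12 · (0.0262160 − 0.561681) = -0.0446221.
Running total after k=1: 197.444.
Order-2 term: −1/720 · (0.000902997 − 0.00232615) = 1.97660e-06.
Running total after k=2: 197.444.
Order-3 term: 1/30240 · (1.97429e-06 − 4.47580e-06) = -8.27216e-11.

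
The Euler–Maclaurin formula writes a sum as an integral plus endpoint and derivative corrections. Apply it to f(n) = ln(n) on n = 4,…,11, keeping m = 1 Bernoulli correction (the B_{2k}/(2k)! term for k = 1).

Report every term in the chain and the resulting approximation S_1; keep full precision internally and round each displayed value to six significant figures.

Integral: ∫_4^11 ln(x) dx = 13.8317.
Endpoint term: (f(4) + f(11))/2 = (1.38629 + 2.39790)/2 = 1.89209.
Integral + boundary = 15.7238.
k=1: B_{2}/(2)! × [f^{(1)}(11) − f^{(1)}(4)] = 1/12 × (0.0909091 − 0.250000) = -0.0132576.

S_1 ≈ 15.7105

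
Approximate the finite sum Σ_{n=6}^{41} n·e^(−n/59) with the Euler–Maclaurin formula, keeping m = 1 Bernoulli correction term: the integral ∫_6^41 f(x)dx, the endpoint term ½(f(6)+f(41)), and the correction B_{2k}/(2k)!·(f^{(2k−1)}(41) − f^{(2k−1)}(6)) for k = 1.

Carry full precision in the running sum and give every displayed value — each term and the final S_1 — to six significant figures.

S_1 ≈ 532.273

The integral term ∫_6^41 x·e^(−x/59) dx = 519.386.
½[f(6) + f(41)] = ½[5.41983 + 20.4638] = 12.9418.
So far: 532.328.
Correction k=1: B_{2}/2! · (f^{(1)}(41) − f^{(1)}(6)) = 1/12 · (0.152273 − 0.811444) = -0.0549309.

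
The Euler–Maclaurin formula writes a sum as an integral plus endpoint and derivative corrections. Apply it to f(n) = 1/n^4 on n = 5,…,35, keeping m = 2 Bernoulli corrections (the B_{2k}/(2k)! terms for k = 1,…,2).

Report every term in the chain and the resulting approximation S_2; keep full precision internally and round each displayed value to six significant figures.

Integral: ∫_5^35 1/x^4 dx = 0.00265889.
Endpoint term: (f(5) + f(35))/2 = (0.00160000 + 6.66389e-07)/2 = 0.000800333.
Integral + boundary = 0.00345923.
k=1: B_{2}/(2)! × [f^{(1)}(35) − f^{(1)}(5)] = 1/12 × (-7.61587e-08 − (-0.00128000)) = 0.000106660.
Partial sum through k=1: 0.00356589.
k=2: B_{4}/(4)! × [f^{(3)}(35) − f^{(3)}(5)] = −1/720 × (-1.86511e-09 − (-0.00153600)) = -2.13333e-06.

S_2 ≈ 0.00356375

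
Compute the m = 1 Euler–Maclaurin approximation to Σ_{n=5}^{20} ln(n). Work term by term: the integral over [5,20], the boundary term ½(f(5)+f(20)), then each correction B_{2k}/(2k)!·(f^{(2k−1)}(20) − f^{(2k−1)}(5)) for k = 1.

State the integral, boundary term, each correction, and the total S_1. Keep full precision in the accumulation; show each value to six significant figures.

S_1 ≈ 39.1575

Integral: ∫_5^20 ln(x) dx = 36.8675.
Endpoint term: (f(5) + f(20))/2 = (1.60944 + 2.99573)/2 = 2.30259.
So far: 39.1700.
Order-1 term: 1/12 · (0.0500000 − 0.200000) = -0.0125000.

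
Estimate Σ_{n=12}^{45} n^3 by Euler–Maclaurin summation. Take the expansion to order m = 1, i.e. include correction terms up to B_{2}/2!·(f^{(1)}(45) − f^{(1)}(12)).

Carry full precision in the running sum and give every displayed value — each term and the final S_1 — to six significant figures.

The integral term ∫_12^45 x^3 dx = 1.01997e+06.
Boundary: ½(f(12) + f(45)) = ½(1728.00 + 91125.0) = 46426.5.
So far: 1.06640e+06.
k=1: B_{2}/(2)! × [f^{(1)}(45) − f^{(1)}(12)] = 1/12 × (6075.00 − 432.000) = 470.250.

S_1 ≈ 1.06687e+06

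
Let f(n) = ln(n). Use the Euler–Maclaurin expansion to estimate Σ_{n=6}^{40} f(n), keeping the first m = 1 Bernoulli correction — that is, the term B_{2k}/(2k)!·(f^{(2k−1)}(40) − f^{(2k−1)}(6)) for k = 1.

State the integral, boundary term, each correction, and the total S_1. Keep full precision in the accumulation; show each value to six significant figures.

S_1 ≈ 105.533

Integral: ∫_6^40 ln(x) dx = 102.805.
½[f(6) + f(40)] = ½[1.79176 + 3.68888] = 2.74032.
Integral + boundary = 105.545.
k=1: B_{2}/(2)! × [f^{(1)}(40) − f^{(1)}(6)] = 1/12 × (0.0250000 − 0.166667) = -0.0118056.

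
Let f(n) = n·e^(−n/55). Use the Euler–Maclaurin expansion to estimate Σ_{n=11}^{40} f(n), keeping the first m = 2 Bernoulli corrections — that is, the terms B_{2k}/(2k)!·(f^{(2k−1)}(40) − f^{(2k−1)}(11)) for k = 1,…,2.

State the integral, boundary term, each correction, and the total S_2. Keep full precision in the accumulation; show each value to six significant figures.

S_2 ≈ 461.266

The integral term ∫_11^40 x·e^(−x/55) dx = 447.142.
Endpoint term: (f(11) + f(40))/2 = (9.00604 + 19.3290)/2 = 14.1675.
Running total after boundary: 461.309.
Correction k=1: B_{2}/2! · (f^{(1)}(40) − f^{(1)}(11)) = 1/12 · (0.131789 − 0.654985) = -0.0435997.
Running total after k=1: 461.266.
Correction k=2: B_{4}/4! · (f^{(3)}(40) − f^{(3)}(11)) = −1/720 · (0.000363054 − 0.000757833) = 5.48305e-07.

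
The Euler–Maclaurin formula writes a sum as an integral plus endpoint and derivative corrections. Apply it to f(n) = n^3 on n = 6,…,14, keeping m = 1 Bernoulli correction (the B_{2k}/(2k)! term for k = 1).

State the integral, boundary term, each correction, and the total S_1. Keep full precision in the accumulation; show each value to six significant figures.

S_1 ≈ 10800.0

Integral: ∫_6^14 x^3 dx = 9280.00.
Boundary: ½(f(6) + f(14)) = ½(216.000 + 2744.00) = 1480.00.
Integral + boundary = 10760.0.
Correction k=1: B_{2}/2! · (f^{(1)}(14) − f^{(1)}(6)) = 1/12 · (588.000 − 108.000) = 40.0000.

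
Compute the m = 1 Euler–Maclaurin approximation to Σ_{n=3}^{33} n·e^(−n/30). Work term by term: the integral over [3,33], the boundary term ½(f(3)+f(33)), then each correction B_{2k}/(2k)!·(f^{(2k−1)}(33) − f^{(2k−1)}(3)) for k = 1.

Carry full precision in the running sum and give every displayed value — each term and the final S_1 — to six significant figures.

S_1 ≈ 273.442

The integral term ∫_3^33 x·e^(−x/30) dx = 266.663.
Endpoint term: (f(3) + f(33))/2 = (2.71451 + 10.9847)/2 = 6.84963.
So far: 273.512.
k=1: B_{2}/(2)! × [f^{(1)}(33) − f^{(1)}(3)] = 1/12 × (-0.0332871 − 0.814354) = -0.0706367.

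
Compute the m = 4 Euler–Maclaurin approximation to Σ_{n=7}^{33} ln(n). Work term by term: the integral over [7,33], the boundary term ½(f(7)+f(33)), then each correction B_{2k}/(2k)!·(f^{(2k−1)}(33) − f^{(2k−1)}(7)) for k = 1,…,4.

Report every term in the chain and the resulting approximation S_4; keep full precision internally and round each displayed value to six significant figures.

S_4 ≈ 78.4752

Integral: ∫_7^33 ln(x) dx = 75.7634.
½[f(7) + f(33)] = ½[1.94591 + 3.49651] = 2.72121.
Integral + boundary = 78.4846.
k=1: B_{2}/(2)! × [f^{(1)}(33) − f^{(1)}(7)] = 1/12 × (0.0303030 − 0.142857) = -0.00937951.
Partial sum through k=1: 78.4752.
k=2: B_{4}/(4)! × [f^{(3)}(33) − f^{(3)}(7)] = −1/720 × (5.56529e-05 − 0.00583090) = 8.02118e-06.
Partial sum through k=2: 78.4752.
k=3: B_{6}/(6)! × [f^{(5)}(33) − f^{(5)}(7)] = 1/30240 × (6.13256e-07 − 0.00142798) = -4.72012e-08.
Partial sum through k=3: 78.4752.
k=4: B_{8}/(8)! × [f^{(7)}(33) − f^{(7)}(7)] = −1/1209600 × (1.68941e-08 − 0.000874271) = 7.22763e-10.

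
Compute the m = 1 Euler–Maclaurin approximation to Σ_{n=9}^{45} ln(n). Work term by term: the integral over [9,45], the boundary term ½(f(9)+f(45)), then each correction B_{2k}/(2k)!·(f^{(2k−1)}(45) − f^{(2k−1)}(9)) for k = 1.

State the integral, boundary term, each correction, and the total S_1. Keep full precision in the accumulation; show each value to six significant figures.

S_1 ≈ 118.519

∫_9^45 ln(x) dx evaluates to 115.525.
Endpoint term: (f(9) + f(45))/2 = (2.19722 + 3.80666)/2 = 3.00194.
Integral + boundary = 118.527.
Correction k=1: B_{2}/2! · (f^{(1)}(45) − f^{(1)}(9)) = 1/12 · (0.0222222 − 0.111111) = -0.00740741.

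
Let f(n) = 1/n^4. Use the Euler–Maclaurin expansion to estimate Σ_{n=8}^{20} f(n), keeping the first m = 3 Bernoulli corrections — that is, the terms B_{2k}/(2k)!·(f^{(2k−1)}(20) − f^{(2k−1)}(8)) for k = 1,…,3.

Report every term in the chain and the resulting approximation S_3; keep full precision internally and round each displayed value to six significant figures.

S_3 ≈ 0.000744561

∫_8^20 1/x^4 dx evaluates to 0.000609375.
Endpoint term: (f(8) + f(20))/2 = (0.000244141 + 6.25000e-06)/2 = 0.000125195.
Running total after boundary: 0.000734570.
Correction k=1: B_{2}/2! · (f^{(1)}(20) − f^{(1)}(8)) = 1/12 · (-1.25000e-06 − (-0.000122070)) = 1.00684e-05.
Partial sum through k=1: 0.000744639.
Correction k=2: B_{4}/4! · (f^{(3)}(20) − f^{(3)}(8)) = −1/720 · (-9.37500e-08 − (-5.72205e-05)) = -7.93427e-08.
Partial sum through k=2: 0.000744559.
Correction k=3: B_{6}/6! · (f^{(5)}(20) − f^{(5)}(8)) = 1/30240 · (-1.31250e-08 − (-5.00679e-05)) = 1.65525e-09.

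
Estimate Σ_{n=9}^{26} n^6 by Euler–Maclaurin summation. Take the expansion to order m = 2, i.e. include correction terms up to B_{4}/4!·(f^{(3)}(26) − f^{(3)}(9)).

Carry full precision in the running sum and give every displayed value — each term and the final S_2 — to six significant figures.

S_2 ≈ 1.30735e+09

The integral term ∫_9^26 x^6 dx = 1.14672e+09.
Boundary: ½(f(9) + f(26)) = ½(531441 + 3.08916e+08) = 1.54724e+08.
Running total after boundary: 1.30144e+09.
Correction k=1: B_{2}/2! · (f^{(1)}(26) − f^{(1)}(9)) = 1/12 · (7.12883e+07 − 354294) = 5.91116e+06.
Running total after k=1: 1.30735e+09.
Correction k=2: B_{4}/4! · (f^{(3)}(26) − f^{(3)}(9)) = −1/720 · (2.10912e+06 − 87480.0) = -2807.83.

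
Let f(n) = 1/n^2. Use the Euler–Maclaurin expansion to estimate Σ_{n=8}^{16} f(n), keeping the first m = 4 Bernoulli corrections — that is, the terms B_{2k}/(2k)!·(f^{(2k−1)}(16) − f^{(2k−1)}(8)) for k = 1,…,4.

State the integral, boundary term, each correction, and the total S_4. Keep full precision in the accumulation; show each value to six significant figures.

S_4 ≈ 0.0725495

Integral: ∫_8^16 1/x^2 dx = 0.0625000.
½[f(8) + f(16)] = ½[0.0156250 + 0.00390625] = 0.00976562.
Integral + boundary = 0.0722656.
Correction k=1: B_{2}/2! · (f^{(1)}(16) − f^{(1)}(8)) = 1/12 · (-0.000488281 − (-0.00390625)) = 0.000284831.
After k=1: 0.0725505.
Correction k=2: B_{4}/4! · (f^{(3)}(16) − f^{(3)}(8)) = −1/720 · (-2.28882e-05 − (-0.000732422)) = -9.85463e-07.
After k=2: 0.0725495.
Correction k=3: B_{6}/6! · (f^{(5)}(16) − f^{(5)}(8)) = 1/30240 · (-2.68221e-06 − (-0.000343323)) = 1.12646e-08.
After k=3: 0.0725495.
Correction k=4: B_{8}/8! · (f^{(7)}(16) − f^{(7)}(8)) = −1/1209600 · (-5.86733e-07 − (-0.000300407)) = -2.47868e-10.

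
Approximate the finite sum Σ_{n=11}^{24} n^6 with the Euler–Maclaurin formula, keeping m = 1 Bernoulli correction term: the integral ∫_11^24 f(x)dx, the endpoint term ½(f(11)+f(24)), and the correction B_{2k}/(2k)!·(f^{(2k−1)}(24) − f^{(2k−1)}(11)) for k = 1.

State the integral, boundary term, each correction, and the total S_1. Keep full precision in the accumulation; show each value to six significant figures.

S_1 ≈ 7.52764e+08

∫_11^24 x^6 dx evaluates to 6.52426e+08.
Boundary: ½(f(11) + f(24)) = ½(1.77156e+06 + 1.91103e+08) = 9.64373e+07.
Running total after boundary: 7.48864e+08.
Correction k=1: B_{2}/2! · (f^{(1)}(24) − f^{(1)}(11)) = 1/12 · (4.77757e+07 − 966306) = 3.90079e+06.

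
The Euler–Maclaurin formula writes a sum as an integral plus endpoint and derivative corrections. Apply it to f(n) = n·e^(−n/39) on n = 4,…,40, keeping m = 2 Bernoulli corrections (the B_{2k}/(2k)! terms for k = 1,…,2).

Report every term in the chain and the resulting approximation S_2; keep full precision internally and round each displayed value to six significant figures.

S_2 ≈ 417.691

Integral: ∫_4^40 x·e^(−x/39) dx = 408.783.
½[f(4) + f(40)] = ½[3.61008 + 14.3427] = 8.97637.
Integral + boundary = 417.759.
Order-1 term: 1/12 · (-0.00919401 − 0.809954) = -0.0682623.
Partial sum through k=1: 417.691.
Order-2 term: −1/720 · (0.000465443 − 0.00171926) = 1.74141e-06.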